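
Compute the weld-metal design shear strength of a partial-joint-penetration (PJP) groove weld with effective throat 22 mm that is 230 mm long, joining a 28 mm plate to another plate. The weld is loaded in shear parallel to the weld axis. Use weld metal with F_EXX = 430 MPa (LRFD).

Effective throat (given) t_e = 22 mm.
A_we = 22 × 230 = 5060 mm².
F_nw = 0.6 F_EXX = 258 MPa.
φR_n = 0.75 × 258 × 5060 × 10⁻³ = 979.1 kN.

φR_n ≈ 979 kN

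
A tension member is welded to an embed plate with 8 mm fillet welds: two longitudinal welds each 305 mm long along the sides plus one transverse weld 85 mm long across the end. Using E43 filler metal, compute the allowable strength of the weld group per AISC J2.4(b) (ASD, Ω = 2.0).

E43XX → F_EXX = 430 MPa.
t_e = 0.707 × 8 = 5.656 mm.
R_nwl = 0.6 × 430 × 5.656 × 610 × 10⁻³ = 890.1 kN (longitudinal, 2 welds).
R_nwt = 0.6 × 430 × 5.656 × 85 × 10⁻³ = 124 kN (transverse, base value).
(i) R_nwl + R_nwt = 1014 kN; (ii) 0.85 R_nwl + 1.5 R_nwt = 942.7 kN.
R_n = max = 1014 kN [governs: (i)]; R_n/Ω = 507.1 kN.

R_n/Ω ≈ 507 kN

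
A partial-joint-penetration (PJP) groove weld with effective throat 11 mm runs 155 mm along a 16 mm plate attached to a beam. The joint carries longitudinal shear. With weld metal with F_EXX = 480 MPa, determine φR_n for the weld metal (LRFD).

Effective throat (given) t_e = 11 mm.
A_we = 11 × 155 = 1705 mm².
F_nw = 0.6 F_EXX = 288 MPa.
φR_n = 0.75 × 288 × 1705 × 10⁻³ = 368.3 kN.

φR_n ≈ 368 kN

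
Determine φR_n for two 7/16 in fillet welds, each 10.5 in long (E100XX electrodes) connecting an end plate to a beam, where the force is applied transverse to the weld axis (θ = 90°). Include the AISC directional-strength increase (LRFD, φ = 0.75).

E100XX → F_EXX = 100 ksi.
t_e = 0.707 × 0.4375 = 0.3093 in; A_we = 0.3093 × 21 = 6.496 in².
Directional factor: 1.0 + 0.5 sin^1.5(90°) = 1.5.
F_nw = 0.6 × 100 × 1.5 = 90 ksi.
φR_n = 0.75 × 90 × 6.496 = 438.5 kips.

φR_n ≈ 438 kips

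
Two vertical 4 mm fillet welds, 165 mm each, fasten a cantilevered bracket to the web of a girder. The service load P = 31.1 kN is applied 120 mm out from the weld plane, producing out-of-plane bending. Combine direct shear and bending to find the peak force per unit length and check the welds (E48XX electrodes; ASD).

E48XX → F_EXX = 480 MPa.
L_w = 2 × 165 = 330 mm; section modulus (unit throat) S = 2 × L²/6 = 9075 mm².
Direct shear f_v = P/L_w = 31.1×10³/330 = 94.24 N/mm.
Moment M = P × e = 31.1×10³ × 120 = 3732000 N·mm; bending f_b = M/S = 411.2 N/mm.
f_max = √(f_v² + f_b²) = √(94.24² + 411.2²) = 421.9 N/mm.
r_n/Ω = (1/2.0) × 0.6 × 480 × (0.707 × 4) = 407.2 N/mm → NOT adequate.

f_max ≈ 422 N/mm; NOT adequate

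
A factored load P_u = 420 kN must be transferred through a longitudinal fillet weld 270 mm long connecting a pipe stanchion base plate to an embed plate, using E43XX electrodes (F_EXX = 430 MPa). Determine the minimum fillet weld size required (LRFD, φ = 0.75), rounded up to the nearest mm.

Total weld length L = 270 mm.
Required throat t_e = P_u / (φ × 0.6 F_EXX × L) = 420 / (0.75 × 0.6 × 430 × 270 × 10⁻³) = 8.039 mm.
Required leg w = t_e / 0.707 = 11.37 mm → use 12 mm.

w = 12 mm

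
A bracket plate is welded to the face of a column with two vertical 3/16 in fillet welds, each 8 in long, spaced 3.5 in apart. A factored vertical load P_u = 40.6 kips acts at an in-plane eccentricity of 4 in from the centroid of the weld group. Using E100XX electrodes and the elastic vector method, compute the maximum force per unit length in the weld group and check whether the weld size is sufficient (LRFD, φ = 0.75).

f_max ≈ 6.71 kip/in; NOT adequate

E100XX → F_EXX = 100 ksi.
Total weld length L_w = 16 in. Treat welds as unit-width lines.
Polar moment about centroid: J = 2[d³/12 + d(b/2)²] = 2[8³/12 + 8×1.75²] = 134.3 in³.
Direct shear f_v = P/L_w = 40.6 / 16 = 2.538 kip/in (vertical).
Torsion M = P·e = 40.6 × 4 = 162.4 kip·in.
Critical point at (x, y) = (1.75, 4) from centroid. f_tx = M·y/J = 4.836 kip/in; f_ty = M·x/J = 2.116 kip/in.
Resultant f_max = √[f_tx² + (f_v + f_ty)²] = √[4.836² + (2.538 + 2.116)²] = 6.711 kip/in.
Capacity per unit length: φr_n = 0.75 × 0.6 × 100 × (0.707 × 0.1875) = 5.965 kip/in.
6.711 > 5.965 → NOT adequate.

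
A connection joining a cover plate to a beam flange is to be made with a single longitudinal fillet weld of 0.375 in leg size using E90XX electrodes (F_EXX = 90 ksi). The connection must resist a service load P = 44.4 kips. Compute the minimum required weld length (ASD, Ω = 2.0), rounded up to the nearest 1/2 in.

Throat t_e = 0.707 × 0.375 = 0.2651 in.
r_n/Ω = (0.6 × 90 × 0.2651) / 2.0 = 7.158 kip/in.
L_req = P / (r_n/Ω) = 44.4 / 7.158 = 6.203 in total.
Round up → use L = 6.5 in.

L = 6.5 in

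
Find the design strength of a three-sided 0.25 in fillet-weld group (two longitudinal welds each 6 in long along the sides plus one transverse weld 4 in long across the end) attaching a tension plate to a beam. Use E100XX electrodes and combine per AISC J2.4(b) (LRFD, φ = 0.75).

φR_n ≈ 129 kip

E100XX → F_EXX = 100 ksi.
t_e = 0.707 × 0.25 = 0.1767 in.
R_nwl = 0.6 × 100 × 0.1767 × 12 = 127.3 kip (longitudinal, 2 welds).
R_nwt = 0.6 × 100 × 0.1767 × 4 = 42.42 kip (transverse, base value).
(i) R_nwl + R_nwt = 169.7 kip; (ii) 0.85 R_nwl + 1.5 R_nwt = 171.8 kip.
R_n = max = 171.8 kip [governs: (ii)]; φR_n = 128.9 kip.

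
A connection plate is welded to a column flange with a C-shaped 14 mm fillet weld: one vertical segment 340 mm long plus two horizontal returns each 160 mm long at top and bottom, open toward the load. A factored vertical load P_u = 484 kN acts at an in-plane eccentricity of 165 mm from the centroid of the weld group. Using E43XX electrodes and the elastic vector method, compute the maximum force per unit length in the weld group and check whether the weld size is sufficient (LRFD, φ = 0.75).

f_max ≈ 1700 N/mm; adequate

E43XX → F_EXX = 430 MPa.
Total weld length L_w = 660 mm. Treat welds as unit-width lines.
Centroid: x̄ = 2×160×80 / 660 = 38.79 mm from the vertical weld.
Polar moment about centroid: J = I_x + I_y = [340³/12 + 2×160×170²] + [340×38.79² + 2(160³/12 + 160×41.21²)] = 14260000 mm³.
Direct shear f_v = P/L_w = 484×10³ / 660 = 733.3 N/mm (vertical).
Torsion M = P·e = 484×10³ × 165 = 79860000 N·mm.
Critical point at (x, y) = (121.2, 170) from centroid. f_tx = M·y/J = 952 N/mm; f_ty = M·x/J = 678.8 N/mm.
Resultant f_max = √[f_tx² + (f_v + f_ty)²] = √[952² + (733.3 + 678.8)²] = 1703 N/mm.
Capacity per unit length: φr_n = 0.75 × 0.6 × 430 × (0.707 × 14) = 1915 N/mm.
1703 ≤ 1915 → adequate.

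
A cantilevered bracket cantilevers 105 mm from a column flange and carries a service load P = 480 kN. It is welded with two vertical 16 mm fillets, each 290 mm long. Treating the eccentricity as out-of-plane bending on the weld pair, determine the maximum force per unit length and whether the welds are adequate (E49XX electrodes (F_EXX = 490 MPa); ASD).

L_w = 2 × 290 = 580 mm; section modulus (unit throat) S = 2 × L²/6 = 28030 mm².
Direct shear f_v = P/L_w = 480×10³/580 = 827.6 N/mm.
Moment M = P × e = 480×10³ × 105 = 50400000 N·mm; bending f_b = M/S = 1798 N/mm.
f_max = √(f_v² + f_b²) = √(827.6² + 1798²) = 1979 N/mm.
r_n/Ω = (1/2.0) × 0.6 × 490 × (0.707 × 16) = 1663 N/mm → NOT adequate.

f_max ≈ 1980 N/mm; NOT adequate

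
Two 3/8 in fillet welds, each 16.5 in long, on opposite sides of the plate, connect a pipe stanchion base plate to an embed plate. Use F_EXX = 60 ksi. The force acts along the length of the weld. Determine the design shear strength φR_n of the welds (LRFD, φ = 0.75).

Effective throat t_e = 0.707 × 0.375 = 0.2651 in.
Total length L = 33 in; A_we = 0.2651 × 33 = 8.749 in².
F_nw = 0.6 F_EXX = 0.6 × 60 = 36 ksi.
φR_n = 0.75 × 36 × 8.749 = 236.2 kips.

φR_n ≈ 236 kips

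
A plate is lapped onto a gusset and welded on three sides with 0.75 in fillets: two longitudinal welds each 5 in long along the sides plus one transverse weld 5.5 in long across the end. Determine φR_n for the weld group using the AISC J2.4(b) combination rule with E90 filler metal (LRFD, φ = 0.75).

E90XX → F_EXX = 90 ksi.
t_e = 0.707 × 0.75 = 0.5302 in.
R_nwl = 0.6 × 90 × 0.5302 × 10 = 286.3 kips (longitudinal, 2 welds).
R_nwt = 0.6 × 90 × 0.5302 × 5.5 = 157.5 kips (transverse, base value).
(i) R_nwl + R_nwt = 443.8 kips; (ii) 0.85 R_nwl + 1.5 R_nwt = 479.6 kips.
R_n = max = 479.6 kips [governs: (ii)]; φR_n = 359.7 kips.

φR_n ≈ 360 kips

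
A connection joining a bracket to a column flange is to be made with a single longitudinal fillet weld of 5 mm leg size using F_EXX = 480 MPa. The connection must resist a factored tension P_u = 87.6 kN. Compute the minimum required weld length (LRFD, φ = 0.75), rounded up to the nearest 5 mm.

L = 115 mm

Throat t_e = 0.707 × 5 = 3.535 mm.
φr_n = 0.75 × 0.6 × 480 × 3.535 × 10⁻³ = 0.7636 kN/mm.
L_req = P_u / φr_n = 87.6 / 0.7636 = 114.7 mm total.
Round up → use L = 115 mm.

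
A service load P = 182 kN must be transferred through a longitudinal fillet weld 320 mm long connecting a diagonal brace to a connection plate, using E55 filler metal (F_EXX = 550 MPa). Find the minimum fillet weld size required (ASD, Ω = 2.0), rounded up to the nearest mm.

Total weld length L = 320 mm.
Required throat t_e = P × Ω / (0.6 F_EXX × L) = 182 × 2.0 / (0.6 × 550 × 320 × 10⁻³) = 3.447 mm.
Required leg w = t_e / 0.707 = 4.875 mm → use 5 mm.

w = 5 mm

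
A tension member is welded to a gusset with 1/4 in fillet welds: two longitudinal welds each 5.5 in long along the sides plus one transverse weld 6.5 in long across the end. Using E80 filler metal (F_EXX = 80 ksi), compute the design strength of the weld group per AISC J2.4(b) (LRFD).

φR_n ≈ 122 kip

t_e = 0.707 × 0.25 = 0.1767 in.
R_nwl = 0.6 × 80 × 0.1767 × 11 = 93.32 kip (longitudinal, 2 welds).
R_nwt = 0.6 × 80 × 0.1767 × 6.5 = 55.15 kip (transverse, base value).
(i) R_nwl + R_nwt = 148.5 kip; (ii) 0.85 R_nwl + 1.5 R_nwt = 162 kip.
R_n = max = 162 kip [governs: (ii)]; φR_n = 121.5 kip.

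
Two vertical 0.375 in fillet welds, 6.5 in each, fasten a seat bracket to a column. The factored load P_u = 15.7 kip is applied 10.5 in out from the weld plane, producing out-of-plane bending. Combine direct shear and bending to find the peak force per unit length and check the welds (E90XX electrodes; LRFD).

E90XX → F_EXX = 90 ksi.
L_w = 2 × 6.5 = 13 in; section modulus (unit throat) S = 2 × L²/6 = 14.08 in².
Direct shear f_v = P/L_w = 15.7/13 = 1.208 kip/in.
Moment M = P × e = 15.7 × 10.5 = 164.85 kip·in; bending f_b = M/S = 11.71 kip/in.
f_max = √(f_v² + f_b²) = √(1.208² + 11.71²) = 11.77 kip/in.
φr_n = 0.75 × 0.6 × 90 × (0.707 × 0.375) = 10.74 kip/in → NOT adequate.

f_max ≈ 11.8 kip/in; NOT adequate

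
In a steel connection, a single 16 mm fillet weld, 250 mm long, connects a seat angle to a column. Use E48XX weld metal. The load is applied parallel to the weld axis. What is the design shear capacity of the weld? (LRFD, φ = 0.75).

φR_n ≈ 611 kN

E48XX → F_EXX = 480 MPa.
Effective throat t_e = 0.707 × 16 = 11.31 mm.
Total length L = 250 mm; A_we = 11.31 × 250 = 2828 mm².
F_nw = 0.6 F_EXX = 0.6 × 480 = 288 MPa.
φR_n = 0.75 × 288 × 2828 × 10⁻³ = 610.8 kN.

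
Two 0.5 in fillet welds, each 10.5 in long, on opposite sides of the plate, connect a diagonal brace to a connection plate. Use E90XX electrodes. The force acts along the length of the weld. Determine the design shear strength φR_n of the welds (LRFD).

E90XX → F_EXX = 90 ksi.
Effective throat t_e = 0.707 × 0.5 = 0.3535 in.
Total length L = 21 in; A_we = 0.3535 × 21 = 7.423 in².
F_nw = 0.6 F_EXX = 0.6 × 90 = 54 ksi.
φR_n = 0.75 × 54 × 7.423 = 300.7 kips.

φR_n ≈ 301 kips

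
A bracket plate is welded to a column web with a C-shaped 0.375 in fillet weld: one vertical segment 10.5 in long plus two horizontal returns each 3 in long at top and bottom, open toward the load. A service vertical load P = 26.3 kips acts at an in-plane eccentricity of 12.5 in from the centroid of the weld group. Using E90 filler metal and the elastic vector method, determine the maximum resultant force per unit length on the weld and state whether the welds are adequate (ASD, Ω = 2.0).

E90XX → F_EXX = 90 ksi.
Total weld length L_w = 16.5 in. Treat welds as unit-width lines.
Centroid: x̄ = 2×3×1.5 / 16.5 = 0.5455 in from the vertical weld.
Polar moment about centroid: J = I_x + I_y = [10.5³/12 + 2×3×5.25²] + [10.5×0.5455² + 2(3³/12 + 3×0.9545²)] = 274.9 in³.
Direct shear f_v = P/L_w = 26.3 / 16.5 = 1.594 kip/in (vertical).
Torsion M = P·e = 26.3 × 12.5 = 328.75 kip·in.
Critical point at (x, y) = (2.455, 5.25) from centroid. f_tx = M·y/J = 6.278 kip/in; f_ty = M·x/J = 2.935 kip/in.
Resultant f_max = √[f_tx² + (f_v + f_ty)²] = √[6.278² + (1.594 + 2.935)²] = 7.741 kip/in.
Capacity per unit length: r_n/Ω = (1/2.0) × 0.6 × 90 × (0.707 × 0.375) = 7.158 kip/in.
7.741 > 7.158 → NOT adequate.

f_max ≈ 7.74 kip/in; NOT adequate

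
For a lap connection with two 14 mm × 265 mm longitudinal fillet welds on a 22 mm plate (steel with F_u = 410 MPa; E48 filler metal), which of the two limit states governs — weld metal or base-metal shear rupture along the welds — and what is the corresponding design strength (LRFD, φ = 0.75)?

φR_n ≈ 1130 kN (weld metal governs)

E48XX → F_EXX = 480 MPa.
t_e = 0.707 × 14 = 9.898 mm; L = 530 mm.
Weld metal: φR_n = 0.75 × 0.6 × 480 × 9.898 × 530 × 10⁻³ = 1133 kN.
Base metal (shear rupture): φR_n = 0.75 × 0.6 × 410 × 22 × 530 × 10⁻³ = 2151 kN.
Governing: weld metal.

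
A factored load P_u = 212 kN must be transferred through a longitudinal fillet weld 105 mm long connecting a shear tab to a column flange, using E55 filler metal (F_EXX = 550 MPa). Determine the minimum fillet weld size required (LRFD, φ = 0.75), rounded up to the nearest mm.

Total weld length L = 105 mm.
Required throat t_e = P_u / (φ × 0.6 F_EXX × L) = 212 / (0.75 × 0.6 × 550 × 105 × 10⁻³) = 8.158 mm.
Required leg w = t_e / 0.707 = 11.54 mm → use 12 mm.

w = 12 mm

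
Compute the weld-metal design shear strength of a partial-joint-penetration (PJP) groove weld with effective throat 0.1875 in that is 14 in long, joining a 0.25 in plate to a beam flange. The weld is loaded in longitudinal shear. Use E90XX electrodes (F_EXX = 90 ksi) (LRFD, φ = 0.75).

φR_n ≈ 106 kips

Effective throat (given) t_e = 0.1875 in.
A_we = 0.1875 × 14 = 2.625 in².
F_nw = 0.6 F_EXX = 54 ksi.
φR_n = 0.75 × 54 × 2.625 = 106.3 kips.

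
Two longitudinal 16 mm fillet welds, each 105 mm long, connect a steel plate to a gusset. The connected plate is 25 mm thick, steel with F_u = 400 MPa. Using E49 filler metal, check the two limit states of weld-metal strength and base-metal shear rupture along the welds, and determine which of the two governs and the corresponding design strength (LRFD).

E49XX → F_EXX = 490 MPa.
t_e = 0.707 × 16 = 11.31 mm; L = 210 mm.
Weld metal: φR_n = 0.75 × 0.6 × 490 × 11.31 × 210 × 10⁻³ = 523.8 kN.
Base metal (shear rupture): φR_n = 0.75 × 0.6 × 400 × 25 × 210 × 10⁻³ = 945 kN.
Governing: weld metal.

φR_n ≈ 524 kN (weld metal governs)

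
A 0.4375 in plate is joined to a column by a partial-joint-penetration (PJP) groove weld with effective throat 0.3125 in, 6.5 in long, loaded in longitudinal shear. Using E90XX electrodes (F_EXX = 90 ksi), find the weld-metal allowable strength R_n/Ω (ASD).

R_n/Ω ≈ 54.8 kips

Effective throat (given) t_e = 0.3125 in.
A_we = 0.3125 × 6.5 = 2.031 in².
F_nw = 0.6 F_EXX = 54 ksi.
R_n/Ω = (54 × 2.031) / 2.0 = 54.84 kips.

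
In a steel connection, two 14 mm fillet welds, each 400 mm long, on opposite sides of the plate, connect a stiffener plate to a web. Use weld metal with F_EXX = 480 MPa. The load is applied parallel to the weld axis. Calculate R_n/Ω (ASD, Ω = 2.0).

Effective throat t_e = 0.707 × 14 = 9.898 mm.
Total length L = 800 mm; A_we = 9.898 × 800 = 7918 mm².
F_nw = 0.6 F_EXX = 0.6 × 480 = 288 MPa.
R_n = 288 × 7918 × 10⁻³ = 2280 kN; R_n/Ω = 2280/2.0 = 1140 kN.

R_n/Ω ≈ 1140 kN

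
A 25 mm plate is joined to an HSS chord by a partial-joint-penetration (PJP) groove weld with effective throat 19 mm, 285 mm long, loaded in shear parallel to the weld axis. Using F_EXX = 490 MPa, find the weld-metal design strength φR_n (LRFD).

Effective throat (given) t_e = 19 mm.
A_we = 19 × 285 = 5415 mm².
F_nw = 0.6 F_EXX = 294 MPa.
φR_n = 0.75 × 294 × 5415 × 10⁻³ = 1194 kN.

φR_n ≈ 1190 kN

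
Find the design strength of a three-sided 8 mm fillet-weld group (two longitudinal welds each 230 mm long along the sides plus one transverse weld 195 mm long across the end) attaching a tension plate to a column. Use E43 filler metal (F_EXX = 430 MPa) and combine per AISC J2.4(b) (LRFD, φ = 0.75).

φR_n ≈ 748 kN

t_e = 0.707 × 8 = 5.656 mm.
R_nwl = 0.6 × 430 × 5.656 × 460 × 10⁻³ = 671.3 kN (longitudinal, 2 welds).
R_nwt = 0.6 × 430 × 5.656 × 195 × 10⁻³ = 284.6 kN (transverse, base value).
(i) R_nwl + R_nwt = 955.8 kN; (ii) 0.85 R_nwl + 1.5 R_nwt = 997.4 kN.
R_n = max = 997.4 kN [governs: (ii)]; φR_n = 748 kN.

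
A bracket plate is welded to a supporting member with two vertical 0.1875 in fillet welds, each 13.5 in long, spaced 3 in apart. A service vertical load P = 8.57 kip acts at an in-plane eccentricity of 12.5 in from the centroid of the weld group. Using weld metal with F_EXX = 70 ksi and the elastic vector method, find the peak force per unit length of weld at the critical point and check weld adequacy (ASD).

Total weld length L_w = 27 in. Treat welds as unit-width lines.
Polar moment about centroid: J = 2[d³/12 + d(b/2)²] = 2[13.5³/12 + 13.5×1.5²] = 470.8 in³.
Direct shear f_v = P/L_w = 8.57 / 27 = 0.3174 kip/in (vertical).
Torsion M = P·e = 8.57 × 12.5 = 107.12 kip·in.
Critical point at (x, y) = (1.5, 6.75) from centroid. f_tx = M·y/J = 1.536 kip/in; f_ty = M·x/J = 0.3413 kip/in.
Resultant f_max = √[f_tx² + (f_v + f_ty)²] = √[1.536² + (0.3174 + 0.3413)²] = 1.671 kip/in.
Capacity per unit length: r_n/Ω = (1/2.0) × 0.6 × 70 × (0.707 × 0.1875) = 2.784 kip/in.
1.671 ≤ 2.784 → adequate.

f_max ≈ 1.67 kip/in; adequate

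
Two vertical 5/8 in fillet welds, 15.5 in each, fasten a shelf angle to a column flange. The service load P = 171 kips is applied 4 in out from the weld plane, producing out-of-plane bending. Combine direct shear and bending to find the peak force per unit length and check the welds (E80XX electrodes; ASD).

E80XX → F_EXX = 80 ksi.
L_w = 2 × 15.5 = 31 in; section modulus (unit throat) S = 2 × L²/6 = 80.08 in².
Direct shear f_v = P/L_w = 171/31 = 5.516 kip/in.
Moment M = P × e = 171 × 4 = 684 kip·in; bending f_b = M/S = 8.541 kip/in.
f_max = √(f_v² + f_b²) = √(5.516² + 8.541²) = 10.17 kip/in.
r_n/Ω = (1/2.0) × 0.6 × 80 × (0.707 × 0.625) = 10.6 kip/in → adequate.

f_max ≈ 10.2 kip/in; adequate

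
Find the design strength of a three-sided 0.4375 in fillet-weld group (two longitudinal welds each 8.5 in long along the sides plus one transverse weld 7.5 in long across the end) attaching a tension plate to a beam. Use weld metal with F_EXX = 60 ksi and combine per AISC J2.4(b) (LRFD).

t_e = 0.707 × 0.4375 = 0.3093 in.
R_nwl = 0.6 × 60 × 0.3093 × 17 = 189.3 kip (longitudinal, 2 welds).
R_nwt = 0.6 × 60 × 0.3093 × 7.5 = 83.51 kip (transverse, base value).
(i) R_nwl + R_nwt = 272.8 kip; (ii) 0.85 R_nwl + 1.5 R_nwt = 286.2 kip.
R_n = max = 286.2 kip [governs: (ii)]; φR_n = 214.6 kip.

φR_n ≈ 215 kip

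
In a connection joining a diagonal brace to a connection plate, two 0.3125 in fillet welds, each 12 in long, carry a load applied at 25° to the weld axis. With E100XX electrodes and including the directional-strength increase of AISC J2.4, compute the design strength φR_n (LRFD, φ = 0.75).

φR_n ≈ 271 kips

E100XX → F_EXX = 100 ksi.
t_e = 0.707 × 0.3125 = 0.2209 in; A_we = 0.2209 × 24 = 5.302 in².
Directional factor: 1.0 + 0.5 sin^1.5(25°) = 1.137.
F_nw = 0.6 × 100 × 1.137 = 68.24 ksi.
φR_n = 0.75 × 68.24 × 5.302 = 271.4 kips.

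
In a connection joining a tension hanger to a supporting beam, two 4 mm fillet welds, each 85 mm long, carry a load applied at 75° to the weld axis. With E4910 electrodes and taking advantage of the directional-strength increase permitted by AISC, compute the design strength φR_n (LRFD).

φR_n ≈ 156 kN

E49XX → F_EXX = 490 MPa.
t_e = 0.707 × 4 = 2.828 mm; A_we = 2.828 × 170 = 480.8 mm².
Directional factor: 1.0 + 0.5 sin^1.5(75°) = 1.475.
F_nw = 0.6 × 490 × 1.475 = 433.6 MPa.
φR_n = 0.75 × 433.6 × 480.8 × 10⁻³ = 156.3 kN.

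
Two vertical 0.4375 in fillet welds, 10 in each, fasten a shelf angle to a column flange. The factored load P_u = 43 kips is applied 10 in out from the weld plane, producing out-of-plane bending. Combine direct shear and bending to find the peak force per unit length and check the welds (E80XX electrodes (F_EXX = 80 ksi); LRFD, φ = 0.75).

L_w = 2 × 10 = 20 in; section modulus (unit throat) S = 2 × L²/6 = 33.33 in².
Direct shear f_v = P/L_w = 43/20 = 2.15 kip/in.
Moment M = P × e = 43 × 10 = 430 kip·in; bending f_b = M/S = 12.9 kip/in.
f_max = √(f_v² + f_b²) = √(2.15² + 12.9²) = 13.08 kip/in.
φr_n = 0.75 × 0.6 × 80 × (0.707 × 0.4375) = 11.14 kip/in → NOT adequate.

f_max ≈ 13.1 kip/in; NOT adequate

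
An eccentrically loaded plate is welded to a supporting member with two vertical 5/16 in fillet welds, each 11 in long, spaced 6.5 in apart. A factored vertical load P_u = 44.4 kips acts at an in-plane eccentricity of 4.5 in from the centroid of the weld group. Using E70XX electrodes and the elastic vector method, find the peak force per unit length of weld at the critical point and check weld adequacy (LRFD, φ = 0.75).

f_max ≈ 4.21 kip/in; adequate

E70XX → F_EXX = 70 ksi.
Total weld length L_w = 22 in. Treat welds as unit-width lines.
Polar moment about centroid: J = 2[d³/12 + d(b/2)²] = 2[11³/12 + 11×3.25²] = 454.2 in³.
Direct shear f_v = P/L_w = 44.4 / 22 = 2.018 kip/in (vertical).
Torsion M = P·e = 44.4 × 4.5 = 199.8 kip·in.
Critical point at (x, y) = (3.25, 5.5) from centroid. f_tx = M·y/J = 2.419 kip/in; f_ty = M·x/J = 1.43 kip/in.
Resultant f_max = √[f_tx² + (f_v + f_ty)²] = √[2.419² + (2.018 + 1.43)²] = 4.212 kip/in.
Capacity per unit length: φr_n = 0.75 × 0.6 × 70 × (0.707 × 0.3125) = 6.96 kip/in.
4.212 ≤ 6.96 → adequate.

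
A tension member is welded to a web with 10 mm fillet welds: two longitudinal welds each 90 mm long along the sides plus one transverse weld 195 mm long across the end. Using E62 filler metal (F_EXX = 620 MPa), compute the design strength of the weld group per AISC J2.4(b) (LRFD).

φR_n ≈ 879 kN

t_e = 0.707 × 10 = 7.07 mm.
R_nwl = 0.6 × 620 × 7.07 × 180 × 10⁻³ = 473.4 kN (longitudinal, 2 welds).
R_nwt = 0.6 × 620 × 7.07 × 195 × 10⁻³ = 512.9 kN (transverse, base value).
(i) R_nwl + R_nwt = 986.3 kN; (ii) 0.85 R_nwl + 1.5 R_nwt = 1172 kN.
R_n = max = 1172 kN [governs: (ii)]; φR_n = 878.8 kN.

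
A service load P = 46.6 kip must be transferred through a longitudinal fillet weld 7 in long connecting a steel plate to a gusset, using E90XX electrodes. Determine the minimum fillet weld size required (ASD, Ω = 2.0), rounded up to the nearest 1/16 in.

E90XX → F_EXX = 90 ksi.
Total weld length L = 7 in.
Required throat t_e = P × Ω / (0.6 F_EXX × L) = 46.6 × 2.0 / (0.6 × 90 × 7) = 0.2466 in.
Required leg w = t_e / 0.707 = 0.3487 in → use 3/8 in.

w = 3/8 in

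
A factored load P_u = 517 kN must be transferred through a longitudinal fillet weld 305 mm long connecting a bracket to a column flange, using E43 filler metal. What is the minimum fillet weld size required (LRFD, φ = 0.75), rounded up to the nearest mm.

w = 13 mm

E43XX → F_EXX = 430 MPa.
Total weld length L = 305 mm.
Required throat t_e = P_u / (φ × 0.6 F_EXX × L) = 517 / (0.75 × 0.6 × 430 × 305 × 10⁻³) = 8.76 mm.
Required leg w = t_e / 0.707 = 12.39 mm → use 13 mm.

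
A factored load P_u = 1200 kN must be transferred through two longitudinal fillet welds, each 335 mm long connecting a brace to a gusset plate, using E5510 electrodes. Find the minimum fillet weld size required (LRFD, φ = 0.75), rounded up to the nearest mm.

E55XX → F_EXX = 550 MPa.
Total weld length L = 670 mm.
Required throat t_e = P_u / (φ × 0.6 F_EXX × L) = 1200 / (0.75 × 0.6 × 550 × 670 × 10⁻³) = 7.237 mm.
Required leg w = t_e / 0.707 = 10.24 mm → use 11 mm.

w = 11 mm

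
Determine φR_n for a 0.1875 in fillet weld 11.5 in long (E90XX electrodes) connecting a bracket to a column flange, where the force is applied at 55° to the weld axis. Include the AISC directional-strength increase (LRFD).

E90XX → F_EXX = 90 ksi.
t_e = 0.707 × 0.1875 = 0.1326 in; A_we = 0.1326 × 11.5 = 1.524 in².
Directional factor: 1.0 + 0.5 sin^1.5(55°) = 1.371.
F_nw = 0.6 × 90 × 1.371 = 74.02 ksi.
φR_n = 0.75 × 74.02 × 1.524 = 84.63 kips.

φR_n ≈ 84.6 kips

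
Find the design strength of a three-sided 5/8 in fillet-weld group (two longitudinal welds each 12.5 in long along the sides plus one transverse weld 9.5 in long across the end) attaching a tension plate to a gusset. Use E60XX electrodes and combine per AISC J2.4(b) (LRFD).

φR_n ≈ 424 kips

E60XX → F_EXX = 60 ksi.
t_e = 0.707 × 0.625 = 0.4419 in.
R_nwl = 0.6 × 60 × 0.4419 × 25 = 397.7 kips (longitudinal, 2 welds).
R_nwt = 0.6 × 60 × 0.4419 × 9.5 = 151.1 kips (transverse, base value).
(i) R_nwl + R_nwt = 548.8 kips; (ii) 0.85 R_nwl + 1.5 R_nwt = 564.7 kips.
R_n = max = 564.7 kips [governs: (ii)]; φR_n = 423.5 kips.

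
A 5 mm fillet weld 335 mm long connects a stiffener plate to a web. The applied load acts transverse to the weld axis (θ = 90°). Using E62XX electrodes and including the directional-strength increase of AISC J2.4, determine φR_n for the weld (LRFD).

E62XX → F_EXX = 620 MPa.
t_e = 0.707 × 5 = 3.535 mm; A_we = 3.535 × 335 = 1184 mm².
Directional factor: 1.0 + 0.5 sin^1.5(90°) = 1.5.
F_nw = 0.6 × 620 × 1.5 = 558 MPa.
φR_n = 0.75 × 558 × 1184 × 10⁻³ = 495.6 kN.

φR_n ≈ 496 kN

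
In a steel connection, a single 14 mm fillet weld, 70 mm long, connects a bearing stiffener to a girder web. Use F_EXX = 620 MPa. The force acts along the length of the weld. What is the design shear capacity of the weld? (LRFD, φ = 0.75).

Effective throat t_e = 0.707 × 14 = 9.898 mm.
Total length L = 70 mm; A_we = 9.898 × 70 = 692.9 mm².
F_nw = 0.6 F_EXX = 0.6 × 620 = 372 MPa.
φR_n = 0.75 × 372 × 692.9 × 10⁻³ = 193.3 kN.

φR_n ≈ 193 kN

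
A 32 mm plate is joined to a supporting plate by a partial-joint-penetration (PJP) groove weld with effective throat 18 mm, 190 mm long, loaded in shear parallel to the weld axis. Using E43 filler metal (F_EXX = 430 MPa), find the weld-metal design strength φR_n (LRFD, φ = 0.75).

φR_n ≈ 662 kN

Effective throat (given) t_e = 18 mm.
A_we = 18 × 190 = 3420 mm².
F_nw = 0.6 F_EXX = 258 MPa.
φR_n = 0.75 × 258 × 3420 × 10⁻³ = 661.8 kN.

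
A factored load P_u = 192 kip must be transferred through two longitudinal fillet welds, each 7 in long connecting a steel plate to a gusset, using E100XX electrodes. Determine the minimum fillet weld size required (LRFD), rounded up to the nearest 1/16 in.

E100XX → F_EXX = 100 ksi.
Total weld length L = 14 in.
Required throat t_e = P_u / (φ × 0.6 F_EXX × L) = 192 / (0.75 × 0.6 × 100 × 14) = 0.3048 in.
Required leg w = t_e / 0.707 = 0.4311 in → use 7/16 in.

w = 7/16 in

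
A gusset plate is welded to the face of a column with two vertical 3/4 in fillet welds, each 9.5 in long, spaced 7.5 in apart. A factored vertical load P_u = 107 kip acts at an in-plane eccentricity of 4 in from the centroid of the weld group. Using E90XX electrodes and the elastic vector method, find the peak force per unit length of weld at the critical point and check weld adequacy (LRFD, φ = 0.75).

f_max ≈ 10.8 kip/in; adequate

E90XX → F_EXX = 90 ksi.
Total weld length L_w = 19 in. Treat welds as unit-width lines.
Polar moment about centroid: J = 2[d³/12 + d(b/2)²] = 2[9.5³/12 + 9.5×3.75²] = 410.1 in³.
Direct shear f_v = P/L_w = 107 / 19 = 5.632 kip/in (vertical).
Torsion M = P·e = 107 × 4 = 428 kip·in.
Critical point at (x, y) = (3.75, 4.75) from centroid. f_tx = M·y/J = 4.958 kip/in; f_ty = M·x/J = 3.914 kip/in.
Resultant f_max = √[f_tx² + (f_v + f_ty)²] = √[4.958² + (5.632 + 3.914)²] = 10.76 kip/in.
Capacity per unit length: φr_n = 0.75 × 0.6 × 90 × (0.707 × 0.75) = 21.48 kip/in.
10.76 ≤ 21.48 → adequate.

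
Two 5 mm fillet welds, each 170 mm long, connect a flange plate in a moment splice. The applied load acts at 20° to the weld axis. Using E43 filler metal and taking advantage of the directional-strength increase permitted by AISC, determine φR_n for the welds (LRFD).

φR_n ≈ 256 kN

E43XX → F_EXX = 430 MPa.
t_e = 0.707 × 5 = 3.535 mm; A_we = 3.535 × 340 = 1202 mm².
Directional factor: 1.0 + 0.5 sin^1.5(20°) = 1.1.
F_nw = 0.6 × 430 × 1.1 = 283.8 MPa.
φR_n = 0.75 × 283.8 × 1202 × 10⁻³ = 255.8 kN.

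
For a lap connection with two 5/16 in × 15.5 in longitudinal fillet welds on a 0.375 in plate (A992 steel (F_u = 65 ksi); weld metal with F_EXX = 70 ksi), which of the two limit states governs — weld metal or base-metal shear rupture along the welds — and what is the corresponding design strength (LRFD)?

t_e = 0.707 × 0.3125 = 0.2209 in; L = 31 in.
Weld metal: φR_n = 0.75 × 0.6 × 70 × 0.2209 × 31 = 215.7 kips.
Base metal (shear rupture): φR_n = 0.75 × 0.6 × 65 × 0.375 × 31 = 340 kips.
Governing: weld metal.

φR_n ≈ 216 kips (weld metal governs)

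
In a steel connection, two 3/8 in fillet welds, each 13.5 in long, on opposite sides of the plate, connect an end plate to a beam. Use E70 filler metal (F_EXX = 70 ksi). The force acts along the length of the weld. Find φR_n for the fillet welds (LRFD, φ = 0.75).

Effective throat t_e = 0.707 × 0.375 = 0.2651 in.
Total length L = 27 in; A_we = 0.2651 × 27 = 7.158 in².
F_nw = 0.6 F_EXX = 0.6 × 70 = 42 ksi.
φR_n = 0.75 × 42 × 7.158 = 225.5 kips.

φR_n ≈ 225 kips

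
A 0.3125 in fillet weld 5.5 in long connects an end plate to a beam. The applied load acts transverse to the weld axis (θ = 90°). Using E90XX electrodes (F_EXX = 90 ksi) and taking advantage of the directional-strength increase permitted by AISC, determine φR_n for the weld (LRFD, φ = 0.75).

t_e = 0.707 × 0.3125 = 0.2209 in; A_we = 0.2209 × 5.5 = 1.215 in².
Directional factor: 1.0 + 0.5 sin^1.5(90°) = 1.5.
F_nw = 0.6 × 90 × 1.5 = 81 ksi.
φR_n = 0.75 × 81 × 1.215 = 73.82 kips.

φR_n ≈ 73.8 kips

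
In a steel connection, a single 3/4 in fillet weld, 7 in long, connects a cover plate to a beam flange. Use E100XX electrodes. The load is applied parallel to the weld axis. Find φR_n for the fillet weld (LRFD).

E100XX → F_EXX = 100 ksi.
Effective throat t_e = 0.707 × 0.75 = 0.5302 in.
Total length L = 7 in; A_we = 0.5302 × 7 = 3.712 in².
F_nw = 0.6 F_EXX = 0.6 × 100 = 60 ksi.
φR_n = 0.75 × 60 × 3.712 = 167 kips.

φR_n ≈ 167 kips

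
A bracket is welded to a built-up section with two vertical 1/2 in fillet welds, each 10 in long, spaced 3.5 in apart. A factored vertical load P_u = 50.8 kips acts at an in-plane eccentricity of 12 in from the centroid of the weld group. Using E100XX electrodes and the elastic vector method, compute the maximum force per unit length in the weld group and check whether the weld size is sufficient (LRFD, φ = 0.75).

E100XX → F_EXX = 100 ksi.
Total weld length L_w = 20 in. Treat welds as unit-width lines.
Polar moment about centroid: J = 2[d³/12 + d(b/2)²] = 2[10³/12 + 10×1.75²] = 227.9 in³.
Direct shear f_v = P/L_w = 50.8 / 20 = 2.54 kip/in (vertical).
Torsion M = P·e = 50.8 × 12 = 609.6 kip·in.
Critical point at (x, y) = (1.75, 5) from centroid. f_tx = M·y/J = 13.37 kip/in; f_ty = M·x/J = 4.681 kip/in.
Resultant f_max = √[f_tx² + (f_v + f_ty)²] = √[13.37² + (2.54 + 4.681)²] = 15.2 kip/in.
Capacity per unit length: φr_n = 0.75 × 0.6 × 100 × (0.707 × 0.5) = 15.91 kip/in.
15.2 ≤ 15.91 → adequate.

f_max ≈ 15.2 kip/in; adequate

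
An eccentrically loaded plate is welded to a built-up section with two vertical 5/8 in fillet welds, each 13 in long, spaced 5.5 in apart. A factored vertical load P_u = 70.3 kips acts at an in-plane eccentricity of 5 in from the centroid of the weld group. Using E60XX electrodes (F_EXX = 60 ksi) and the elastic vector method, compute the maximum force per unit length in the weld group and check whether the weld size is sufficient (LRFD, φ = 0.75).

Total weld length L_w = 26 in. Treat welds as unit-width lines.
Polar moment about centroid: J = 2[d³/12 + d(b/2)²] = 2[13³/12 + 13×2.75²] = 562.8 in³.
Direct shear f_v = P/L_w = 70.3 / 26 = 2.704 kip/in (vertical).
Torsion M = P·e = 70.3 × 5 = 351.5 kip·in.
Critical point at (x, y) = (2.75, 6.5) from centroid. f_tx = M·y/J = 4.06 kip/in; f_ty = M·x/J = 1.718 kip/in.
Resultant f_max = √[f_tx² + (f_v + f_ty)²] = √[4.06² + (2.704 + 1.718)²] = 6.002 kip/in.
Capacity per unit length: φr_n = 0.75 × 0.6 × 60 × (0.707 × 0.625) = 11.93 kip/in.
6.002 ≤ 11.93 → adequate.

f_max ≈ 6 kip/in; adequate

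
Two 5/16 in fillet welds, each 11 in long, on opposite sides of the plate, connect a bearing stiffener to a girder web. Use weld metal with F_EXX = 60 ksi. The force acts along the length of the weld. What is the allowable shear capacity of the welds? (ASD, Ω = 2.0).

Effective throat t_e = 0.707 × 0.3125 = 0.2209 in.
Total length L = 22 in; A_we = 0.2209 × 22 = 4.861 in².
F_nw = 0.6 F_EXX = 0.6 × 60 = 36 ksi.
R_n = 36 × 4.861 = 175 kip; R_n/Ω = 175/2.0 = 87.49 kip.

R_n/Ω ≈ 87.5 kip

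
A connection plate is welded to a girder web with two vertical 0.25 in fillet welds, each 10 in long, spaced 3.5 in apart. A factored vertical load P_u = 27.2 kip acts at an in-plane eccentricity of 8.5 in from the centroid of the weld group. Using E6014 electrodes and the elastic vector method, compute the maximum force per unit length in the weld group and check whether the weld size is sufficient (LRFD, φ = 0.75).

E60XX → F_EXX = 60 ksi.
Total weld length L_w = 20 in. Treat welds as unit-width lines.
Polar moment about centroid: J = 2[d³/12 + d(b/2)²] = 2[10³/12 + 10×1.75²] = 227.9 in³.
Direct shear f_v = P/L_w = 27.2 / 20 = 1.36 kip/in (vertical).
Torsion M = P·e = 27.2 × 8.5 = 231.2 kip·in.
Critical point at (x, y) = (1.75, 5) from centroid. f_tx = M·y/J = 5.072 kip/in; f_ty = M·x/J = 1.775 kip/in.
Resultant f_max = √[f_tx² + (f_v + f_ty)²] = √[5.072² + (1.36 + 1.775)²] = 5.963 kip/in.
Capacity per unit length: φr_n = 0.75 × 0.6 × 60 × (0.707 × 0.25) = 4.772 kip/in.
5.963 > 4.772 → NOT adequate.

f_max ≈ 5.96 kip/in; NOT adequate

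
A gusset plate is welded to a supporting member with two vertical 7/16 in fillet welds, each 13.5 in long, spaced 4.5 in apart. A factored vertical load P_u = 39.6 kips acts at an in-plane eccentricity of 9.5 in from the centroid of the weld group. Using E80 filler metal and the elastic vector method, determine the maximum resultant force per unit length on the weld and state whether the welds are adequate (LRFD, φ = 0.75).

f_max ≈ 5.54 kip/in; adequate

E80XX → F_EXX = 80 ksi.
Total weld length L_w = 27 in. Treat welds as unit-width lines.
Polar moment about centroid: J = 2[d³/12 + d(b/2)²] = 2[13.5³/12 + 13.5×2.25²] = 546.8 in³.
Direct shear f_v = P/L_w = 39.6 / 27 = 1.467 kip/in (vertical).
Torsion M = P·e = 39.6 × 9.5 = 376.2 kip·in.
Critical point at (x, y) = (2.25, 6.75) from centroid. f_tx = M·y/J = 4.644 kip/in; f_ty = M·x/J = 1.548 kip/in.
Resultant f_max = √[f_tx² + (f_v + f_ty)²] = √[4.644² + (1.467 + 1.548)²] = 5.537 kip/in.
Capacity per unit length: φr_n = 0.75 × 0.6 × 80 × (0.707 × 0.4375) = 11.14 kip/in.
5.537 ≤ 11.14 → adequate.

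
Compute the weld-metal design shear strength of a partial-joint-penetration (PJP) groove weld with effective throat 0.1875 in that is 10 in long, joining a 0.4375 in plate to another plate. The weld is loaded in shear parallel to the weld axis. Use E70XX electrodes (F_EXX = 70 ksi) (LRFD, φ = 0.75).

φR_n ≈ 59.1 kip

Effective throat (given) t_e = 0.1875 in.
A_we = 0.1875 × 10 = 1.875 in².
F_nw = 0.6 F_EXX = 42 ksi.
φR_n = 0.75 × 42 × 1.875 = 59.06 kip.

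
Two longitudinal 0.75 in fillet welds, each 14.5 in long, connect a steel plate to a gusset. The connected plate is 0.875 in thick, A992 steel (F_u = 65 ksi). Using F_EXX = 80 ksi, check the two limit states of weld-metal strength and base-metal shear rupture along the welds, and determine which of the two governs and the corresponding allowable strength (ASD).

t_e = 0.707 × 0.75 = 0.5302 in; L = 29 in.
Weld metal: R_n/Ω = (1/2.0) × 0.6 × 80 × 0.5302 × 29 = 369.1 kip.
Base metal (shear rupture): R_n/Ω = (1/2.0) × 0.6 × 65 × 0.875 × 29 = 494.8 kip.
Governing: weld metal.

R_n/Ω ≈ 369 kip (weld metal governs)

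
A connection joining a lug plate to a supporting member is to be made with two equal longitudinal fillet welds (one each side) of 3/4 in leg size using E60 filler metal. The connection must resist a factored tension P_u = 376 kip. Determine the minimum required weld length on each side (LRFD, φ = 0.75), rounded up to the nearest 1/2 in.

L = 13.5 in on each side

E60XX → F_EXX = 60 ksi.
Throat t_e = 0.707 × 0.75 = 0.5302 in.
φr_n = 0.75 × 0.6 × 60 × 0.5302 = 14.32 kip/in.
L_req = P_u / φr_n = 376 / 14.32 = 26.26 in total.
Per side: 26.26 / 2 = 13.13 in.
Round up → use L = 13.5 in on each side.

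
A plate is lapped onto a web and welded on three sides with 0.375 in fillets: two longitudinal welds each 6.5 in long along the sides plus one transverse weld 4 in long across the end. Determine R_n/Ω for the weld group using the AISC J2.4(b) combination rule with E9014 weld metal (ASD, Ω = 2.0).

E90XX → F_EXX = 90 ksi.
t_e = 0.707 × 0.375 = 0.2651 in.
R_nwl = 0.6 × 90 × 0.2651 × 13 = 186.1 kips (longitudinal, 2 welds).
R_nwt = 0.6 × 90 × 0.2651 × 4 = 57.27 kips (transverse, base value).
(i) R_nwl + R_nwt = 243.4 kips; (ii) 0.85 R_nwl + 1.5 R_nwt = 244.1 kips.
R_n = max = 244.1 kips [governs: (ii)]; R_n/Ω = 122.1 kips.

R_n/Ω ≈ 122 kips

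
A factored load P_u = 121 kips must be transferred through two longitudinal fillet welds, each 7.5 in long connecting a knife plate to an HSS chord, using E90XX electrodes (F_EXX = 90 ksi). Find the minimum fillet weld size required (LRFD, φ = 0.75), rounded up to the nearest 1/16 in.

Total weld length L = 15 in.
Required throat t_e = P_u / (φ × 0.6 F_EXX × L) = 121 / (0.75 × 0.6 × 90 × 15) = 0.1992 in.
Required leg w = t_e / 0.707 = 0.2817 in → use 5/16 in.

w = 5/16 in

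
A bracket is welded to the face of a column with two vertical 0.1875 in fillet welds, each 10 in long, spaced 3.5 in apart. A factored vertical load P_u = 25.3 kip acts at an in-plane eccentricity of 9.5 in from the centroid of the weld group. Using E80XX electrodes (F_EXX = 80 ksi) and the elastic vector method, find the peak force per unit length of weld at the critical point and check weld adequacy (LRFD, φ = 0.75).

Total weld length L_w = 20 in. Treat welds as unit-width lines.
Polar moment about centroid: J = 2[d³/12 + d(b/2)²] = 2[10³/12 + 10×1.75²] = 227.9 in³.
Direct shear f_v = P/L_w = 25.3 / 20 = 1.265 kip/in (vertical).
Torsion M = P·e = 25.3 × 9.5 = 240.35 kip·in.
Critical point at (x, y) = (1.75, 5) from centroid. f_tx = M·y/J = 5.273 kip/in; f_ty = M·x/J = 1.845 kip/in.
Resultant f_max = √[f_tx² + (f_v + f_ty)²] = √[5.273² + (1.265 + 1.845)²] = 6.122 kip/in.
Capacity per unit length: φr_n = 0.75 × 0.6 × 80 × (0.707 × 0.1875) = 4.772 kip/in.
6.122 > 4.772 → NOT adequate.

f_max ≈ 6.12 kip/in; NOT adequate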